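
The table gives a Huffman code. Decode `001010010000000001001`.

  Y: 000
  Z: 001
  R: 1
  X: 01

ZXZYYYRZ

Read left to right; each codeword is recognised as soon as it completes (prefix code):
  001→Z | 01→X | 001→Z | 000→Y | 000→Y | 000→Y | 1→R | 001→Z
Decoded message: ZXZYYYRZ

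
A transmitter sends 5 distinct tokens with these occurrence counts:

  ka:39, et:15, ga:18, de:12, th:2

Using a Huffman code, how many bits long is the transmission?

Greedily combine the two least-frequent nodes:
merge th(2) and de(12): 14
merge 14 and et(15): 29
merge ga(18) and 29: 47
merge ka(39) and 47: 86
The encoded length is the sum of every internal node's weight: 14 + 29 + 47 + 86 = 176 bits.

176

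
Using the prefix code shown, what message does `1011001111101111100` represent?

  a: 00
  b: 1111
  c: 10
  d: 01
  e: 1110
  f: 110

cfdbdba

Read left to right; each codeword is recognised as soon as it completes (prefix code):
  10→c | 110→f | 01→d | 1111→b | 01→d | 1111→b | 00→a
Decoded message: cfdbdba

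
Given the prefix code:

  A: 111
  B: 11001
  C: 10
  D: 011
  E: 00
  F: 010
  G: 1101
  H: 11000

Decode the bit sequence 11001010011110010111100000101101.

Read left to right; each codeword is recognised as soon as it completes (prefix code):
  11001→B | 010→F | 011→D | 11001→B | 011→D | 11000→H | 00→E | 10→C | 1101→G
Decoded message: BFDBDHECG

BFDBDHECG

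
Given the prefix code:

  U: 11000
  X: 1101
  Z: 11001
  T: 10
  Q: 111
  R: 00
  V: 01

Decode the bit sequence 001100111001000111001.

RZZRVZ

Read left to right; each codeword is recognised as soon as it completes (prefix code):
  00→R | 11001→Z | 11001→Z | 00→R | 01→V | 11001→Z
Decoded message: RZZRVZ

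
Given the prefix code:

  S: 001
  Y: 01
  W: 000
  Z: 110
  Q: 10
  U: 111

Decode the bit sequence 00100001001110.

Read left to right; each codeword is recognised as soon as it completes (prefix code):
  001→S | 000→W | 01→Y | 001→S | 110→Z
Decoded message: SWYSZ

SWYSZ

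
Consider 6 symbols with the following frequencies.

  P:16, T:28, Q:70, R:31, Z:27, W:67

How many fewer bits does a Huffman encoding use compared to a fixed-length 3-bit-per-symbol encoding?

137

Fixed-length: 3 bits × 239 symbols = 717 bits.
Huffman merges:
merge P(16) and Z(27): 43
merge T(28) and R(31): 59
merge 43 and 59: 102
merge W(67) and Q(70): 137
merge 102 and 137: 239
Huffman total = 43 + 59 + 102 + 137 + 239 = 580 bits.
Saving = 717 − 580 = 137 bits.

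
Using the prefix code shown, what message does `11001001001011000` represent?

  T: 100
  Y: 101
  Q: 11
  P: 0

Read left to right; each codeword is recognised as soon as it completes (prefix code):
  11→Q | 0→P | 0→P | 100→T | 100→T | 101→Y | 100→T | 0→P
Decoded message: QPPTTYTP

QPPTTYTP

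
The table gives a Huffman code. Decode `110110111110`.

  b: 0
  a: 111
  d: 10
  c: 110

Read left to right; each codeword is recognised as soon as it completes (prefix code):
  110→c | 110→c | 111→a | 110→c
Decoded message: ccac

ccac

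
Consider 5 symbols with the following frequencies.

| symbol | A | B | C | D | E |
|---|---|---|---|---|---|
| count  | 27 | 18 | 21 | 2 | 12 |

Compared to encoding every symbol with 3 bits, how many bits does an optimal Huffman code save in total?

Fixed-length: 3 bits × 80 symbols = 240 bits.
Huffman merges:
merge D(2) and E(12): 14
merge 14 and B(18): 32
merge C(21) and A(27): 48
merge 32 and 48: 80
Huffman total = 14 + 32 + 48 + 80 = 174 bits.
Saving = 240 − 174 = 66 bits.

66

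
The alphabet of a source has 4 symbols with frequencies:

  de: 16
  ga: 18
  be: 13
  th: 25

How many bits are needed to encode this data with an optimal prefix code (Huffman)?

Merge the two smallest weights repeatedly:
combine be(13), de(16) → 29
combine ga(18), th(25) → 43
combine 29, 43 → 72
Each symbol's bit-cost is frequency × depth; summing gives 144 bits (equivalently 29 + 43 + 72).

144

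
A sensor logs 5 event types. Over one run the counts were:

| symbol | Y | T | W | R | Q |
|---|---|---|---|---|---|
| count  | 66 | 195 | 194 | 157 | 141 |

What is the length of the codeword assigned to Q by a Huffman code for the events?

Huffman merges, smallest pair first:
merge Y(66) and Q(141): 207
merge R(157) and W(194): 351
merge T(195) and 207: 402
merge 351 and 402: 753
Q's leaf is at depth 3, giving a 3-bit codeword.

3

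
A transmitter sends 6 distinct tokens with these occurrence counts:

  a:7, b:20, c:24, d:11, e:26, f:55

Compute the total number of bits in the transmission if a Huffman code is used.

Greedily combine the two least-frequent nodes:
combine a(7), d(11) → 18
combine 18, b(20) → 38
combine c(24), e(26) → 50
combine 38, 50 → 88
combine f(55), 88 → 143
Total encoded bits = sum of merged weights = 18 + 38 + 50 + 88 + 143 = 337.

337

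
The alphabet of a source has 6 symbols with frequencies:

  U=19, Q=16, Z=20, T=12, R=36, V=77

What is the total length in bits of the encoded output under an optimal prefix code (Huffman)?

Merge the two smallest weights repeatedly:
combine T(12), Q(16) → 28
combine U(19), Z(20) → 39
combine 28, R(36) → 64
combine 39, 64 → 103
combine V(77), 103 → 180
Each symbol's bit-cost is frequency × depth; summing gives 414 bits (equivalently 28 + 39 + 64 + 103 + 180).

414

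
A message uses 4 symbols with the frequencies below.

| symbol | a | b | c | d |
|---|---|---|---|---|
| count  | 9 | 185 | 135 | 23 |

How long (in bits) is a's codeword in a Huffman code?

3

Build the tree from the bottom:
a(9) + d(23) → 32
32 + c(135) → 167
167 + b(185) → 352
a's leaf is at depth 3, giving a 3-bit codeword.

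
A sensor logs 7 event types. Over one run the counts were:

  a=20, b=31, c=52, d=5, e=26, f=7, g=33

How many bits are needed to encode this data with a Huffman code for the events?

Merge the two smallest weights repeatedly:
merge d(5) and f(7): 12
merge 12 and a(20): 32
merge e(26) and b(31): 57
merge 32 and g(33): 65
merge c(52) and 57: 109
merge 65 and 109: 174
Total encoded bits = sum of merged weights = 12 + 32 + 57 + 65 + 109 + 174 = 449.

449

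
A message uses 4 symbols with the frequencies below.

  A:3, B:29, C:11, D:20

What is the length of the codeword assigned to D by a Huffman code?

Build the tree from the bottom:
A(3) + C(11) → 14
14 + D(20) → 34
B(29) + 34 → 63
D sits 2 levels below the root, so its codeword is 2 bits.

2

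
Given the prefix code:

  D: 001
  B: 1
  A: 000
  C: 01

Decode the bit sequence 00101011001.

DCCBD

Read left to right; each codeword is recognised as soon as it completes (prefix code):
  001→D | 01→C | 01→C | 1→B | 001→D
Decoded message: DCCBD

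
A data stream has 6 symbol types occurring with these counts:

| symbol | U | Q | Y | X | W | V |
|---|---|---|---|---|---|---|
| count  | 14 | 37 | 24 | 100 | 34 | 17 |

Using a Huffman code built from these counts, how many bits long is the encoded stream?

509

Merge the two smallest weights repeatedly:
U(14) + V(17) → 31
Y(24) + 31 → 55
W(34) + Q(37) → 71
55 + 71 → 126
X(100) + 126 → 226
Each symbol's bit-cost is frequency × depth; summing gives 509 bits (equivalently 31 + 55 + 71 + 126 + 226).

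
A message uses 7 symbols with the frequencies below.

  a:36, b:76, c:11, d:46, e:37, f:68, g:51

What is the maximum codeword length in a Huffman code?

Merge the two lowest-weight nodes at each step:
merge c(11) and a(36): 47
merge e(37) and d(46): 83
merge 47 and g(51): 98
merge f(68) and b(76): 144
merge 83 and 98: 181
merge 144 and 181: 325
The first pair merged (c, a) ends up deepest, at depth 4.

4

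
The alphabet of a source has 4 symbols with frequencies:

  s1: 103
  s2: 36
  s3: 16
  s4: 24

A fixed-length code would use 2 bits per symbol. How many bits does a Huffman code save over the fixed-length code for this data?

Fixed-length: 2 bits × 179 symbols = 358 bits.
Huffman merges:
merge s3(16) and s4(24): 40
merge s2(36) and 40: 76
merge 76 and s1(103): 179
Huffman total = 40 + 76 + 179 = 295 bits.
Saving = 358 − 295 = 63 bits.

63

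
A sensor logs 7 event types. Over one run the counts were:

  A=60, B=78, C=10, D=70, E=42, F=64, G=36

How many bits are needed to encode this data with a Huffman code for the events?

978

Build the Huffman tree bottom-up:
combine C(10), G(36) → 46
combine E(42), 46 → 88
combine A(60), F(64) → 124
combine D(70), B(78) → 148
combine 88, 124 → 212
combine 148, 212 → 360
The encoded length is the sum of every internal node's weight: 46 + 88 + 124 + 148 + 212 + 360 = 978 bits.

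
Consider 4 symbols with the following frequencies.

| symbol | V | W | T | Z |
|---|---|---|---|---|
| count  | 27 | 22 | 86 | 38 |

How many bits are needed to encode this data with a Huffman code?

Greedily combine the two least-frequent nodes:
W(22) + V(27) → 49
Z(38) + 49 → 87
T(86) + 87 → 173
The encoded length is the sum of every internal node's weight: 49 + 87 + 173 = 309 bits.

309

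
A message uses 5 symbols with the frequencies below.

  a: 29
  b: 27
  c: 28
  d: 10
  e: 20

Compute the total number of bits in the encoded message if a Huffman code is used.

258

Build the Huffman tree bottom-up:
combine d(10), e(20) → 30
combine b(27), c(28) → 55
combine a(29), 30 → 59
combine 55, 59 → 114
The encoded length is the sum of every internal node's weight: 30 + 55 + 59 + 114 = 258 bits.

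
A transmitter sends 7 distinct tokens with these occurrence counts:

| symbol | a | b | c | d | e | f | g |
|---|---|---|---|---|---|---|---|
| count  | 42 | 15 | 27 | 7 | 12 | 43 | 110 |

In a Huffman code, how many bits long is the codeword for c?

Huffman merges, smallest pair first:
combine d(7), e(12) → 19
combine b(15), 19 → 34
combine c(27), 34 → 61
combine a(42), f(43) → 85
combine 61, 85 → 146
combine g(110), 146 → 256
c's leaf is at depth 3, giving a 3-bit codeword.

3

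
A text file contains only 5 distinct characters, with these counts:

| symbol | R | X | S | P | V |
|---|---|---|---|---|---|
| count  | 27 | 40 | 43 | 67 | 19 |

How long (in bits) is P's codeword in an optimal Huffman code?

Build the tree from the bottom:
V(19) + R(27) → 46
X(40) + S(43) → 83
46 + P(67) → 113
83 + 113 → 196
P sits 2 levels below the root, so its codeword is 2 bits.

2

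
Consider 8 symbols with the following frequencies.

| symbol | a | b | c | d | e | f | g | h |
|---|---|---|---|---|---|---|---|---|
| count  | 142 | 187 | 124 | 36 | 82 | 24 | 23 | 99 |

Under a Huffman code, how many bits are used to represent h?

3

Huffman merges, smallest pair first:
merge g(23) and f(24): 47
merge d(36) and 47: 83
merge e(82) and 83: 165
merge h(99) and c(124): 223
merge a(142) and 165: 307
merge b(187) and 223: 410
merge 307 and 410: 717
The subtree containing h is merged 3 times, so code length = 3.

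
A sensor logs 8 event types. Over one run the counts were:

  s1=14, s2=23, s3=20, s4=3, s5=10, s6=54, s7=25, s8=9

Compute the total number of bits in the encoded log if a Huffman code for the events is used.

Build the Huffman tree bottom-up:
s4(3) + s8(9) → 12
s5(10) + 12 → 22
s1(14) + s3(20) → 34
22 + s2(23) → 45
s7(25) + 34 → 59
45 + s6(54) → 99
59 + 99 → 158
Each symbol's bit-cost is frequency × depth; summing gives 429 bits (equivalently 12 + 22 + 34 + 45 + 59 + 99 + 158).

429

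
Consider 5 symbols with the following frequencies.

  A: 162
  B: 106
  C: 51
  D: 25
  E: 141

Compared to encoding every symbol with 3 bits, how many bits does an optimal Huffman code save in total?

409

Fixed-length: 3 bits × 485 symbols = 1455 bits.
Huffman merges:
combine D(25), C(51) → 76
combine 76, B(106) → 182
combine E(141), A(162) → 303
combine 182, 303 → 485
Huffman total = 76 + 182 + 303 + 485 = 1046 bits.
Saving = 1455 − 1046 = 409 bits.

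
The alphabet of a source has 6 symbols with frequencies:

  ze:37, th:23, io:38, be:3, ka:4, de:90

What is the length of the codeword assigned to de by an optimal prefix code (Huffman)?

1

Build the tree from the bottom:
merge be(3) and ka(4): 7
merge 7 and th(23): 30
merge 30 and ze(37): 67
merge io(38) and 67: 105
merge de(90) and 105: 195
de is a child of the root — depth 1, so its codeword is a single bit.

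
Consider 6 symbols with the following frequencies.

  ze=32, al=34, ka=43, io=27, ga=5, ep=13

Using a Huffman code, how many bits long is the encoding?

Merge the two smallest weights repeatedly:
merge ga(5) and ep(13): 18
merge 18 and io(27): 45
merge ze(32) and al(34): 66
merge ka(43) and 45: 88
merge 66 and 88: 154
Each symbol's bit-cost is frequency × depth; summing gives 371 bits (equivalently 18 + 45 + 66 + 88 + 154).

371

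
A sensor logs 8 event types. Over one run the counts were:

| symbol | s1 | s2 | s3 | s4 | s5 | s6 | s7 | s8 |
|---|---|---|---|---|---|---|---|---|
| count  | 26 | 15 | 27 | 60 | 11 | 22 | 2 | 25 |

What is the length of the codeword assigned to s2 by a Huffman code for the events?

Repeatedly merge the two smallest:
combine s7(2), s5(11) → 13
combine 13, s2(15) → 28
combine s6(22), s8(25) → 47
combine s1(26), s3(27) → 53
combine 28, 47 → 75
combine 53, s4(60) → 113
combine 75, 113 → 188
s2 sits 3 levels below the root, so its codeword is 3 bits.

3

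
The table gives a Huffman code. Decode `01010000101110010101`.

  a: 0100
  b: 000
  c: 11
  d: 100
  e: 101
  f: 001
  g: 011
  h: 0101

hbhcfh

Read left to right; each codeword is recognised as soon as it completes (prefix code):
  0101→h | 000→b | 0101→h | 11→c | 001→f | 0101→h
Decoded message: hbhcfh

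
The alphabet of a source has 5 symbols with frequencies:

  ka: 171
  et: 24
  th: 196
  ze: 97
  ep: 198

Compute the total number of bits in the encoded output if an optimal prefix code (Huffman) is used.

Build the Huffman tree bottom-up:
et(24) + ze(97) → 121
121 + ka(171) → 292
th(196) + ep(198) → 394
292 + 394 → 686
The encoded length is the sum of every internal node's weight: 121 + 292 + 394 + 686 = 1493 bits.

1493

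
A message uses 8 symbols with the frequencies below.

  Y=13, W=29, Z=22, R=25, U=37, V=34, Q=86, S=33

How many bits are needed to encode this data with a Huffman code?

786

Build the Huffman tree bottom-up:
combine Y(13), Z(22) → 35
combine R(25), W(29) → 54
combine S(33), V(34) → 67
combine 35, U(37) → 72
combine 54, 67 → 121
combine 72, Q(86) → 158
combine 121, 158 → 279
Total encoded bits = sum of merged weights = 35 + 54 + 67 + 72 + 121 + 158 + 279 = 786.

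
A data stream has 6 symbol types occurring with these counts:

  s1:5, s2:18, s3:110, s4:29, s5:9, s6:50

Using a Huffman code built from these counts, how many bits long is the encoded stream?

Greedily combine the two least-frequent nodes:
s1(5) + s5(9) → 14
14 + s2(18) → 32
s4(29) + 32 → 61
s6(50) + 61 → 111
s3(110) + 111 → 221
The encoded length is the sum of every internal node's weight: 14 + 32 + 61 + 111 + 221 = 439 bits.

439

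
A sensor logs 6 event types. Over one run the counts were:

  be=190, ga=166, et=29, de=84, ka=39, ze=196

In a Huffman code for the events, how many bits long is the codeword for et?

Huffman merges, smallest pair first:
combine et(29), ka(39) → 68
combine 68, de(84) → 152
combine 152, ga(166) → 318
combine be(190), ze(196) → 386
combine 318, 386 → 704
et sits 4 levels below the root, so its codeword is 4 bits.

4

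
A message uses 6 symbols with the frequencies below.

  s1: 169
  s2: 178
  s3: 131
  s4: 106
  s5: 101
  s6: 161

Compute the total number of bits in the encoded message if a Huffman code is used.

Build the Huffman tree bottom-up:
s5(101) + s4(106) → 207
s3(131) + s6(161) → 292
s1(169) + s2(178) → 347
207 + 292 → 499
347 + 499 → 846
The encoded length is the sum of every internal node's weight: 207 + 292 + 347 + 499 + 846 = 2191 bits.

2191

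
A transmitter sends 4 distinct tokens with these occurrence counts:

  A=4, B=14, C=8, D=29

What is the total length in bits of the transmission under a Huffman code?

Merge the two smallest weights repeatedly:
merge A(4) and C(8): 12
merge 12 and B(14): 26
merge 26 and D(29): 55
Total encoded bits = sum of merged weights = 12 + 26 + 55 = 93.

93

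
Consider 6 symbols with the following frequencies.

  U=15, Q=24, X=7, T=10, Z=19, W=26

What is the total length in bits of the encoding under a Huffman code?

251

Build the Huffman tree bottom-up:
X(7) + T(10) → 17
U(15) + 17 → 32
Z(19) + Q(24) → 43
W(26) + 32 → 58
43 + 58 → 101
Each symbol's bit-cost is frequency × depth; summing gives 251 bits (equivalently 17 + 32 + 43 + 58 + 101).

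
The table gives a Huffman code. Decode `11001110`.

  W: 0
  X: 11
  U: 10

XWWXU

Read left to right; each codeword is recognised as soon as it completes (prefix code):
  11→X | 0→W | 0→W | 11→X | 10→U
Decoded message: XWWXU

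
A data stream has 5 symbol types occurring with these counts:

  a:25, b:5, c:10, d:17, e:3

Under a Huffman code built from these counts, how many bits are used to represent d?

2

Repeatedly merge the two smallest:
merge e(3) and b(5): 8
merge 8 and c(10): 18
merge d(17) and 18: 35
merge a(25) and 35: 60
d's leaf is at depth 2, giving a 2-bit codeword.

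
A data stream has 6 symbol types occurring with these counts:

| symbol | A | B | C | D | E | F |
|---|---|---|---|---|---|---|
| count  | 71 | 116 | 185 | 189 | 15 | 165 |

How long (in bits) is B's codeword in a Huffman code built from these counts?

Repeatedly merge the two smallest:
combine E(15), A(71) → 86
combine 86, B(116) → 202
combine F(165), C(185) → 350
combine D(189), 202 → 391
combine 350, 391 → 741
B sits 3 levels below the root, so its codeword is 3 bits.

3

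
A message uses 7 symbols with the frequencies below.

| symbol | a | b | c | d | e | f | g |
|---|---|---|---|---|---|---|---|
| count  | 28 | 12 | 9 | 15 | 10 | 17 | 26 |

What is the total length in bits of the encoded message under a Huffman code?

Greedily combine the two least-frequent nodes:
combine c(9), e(10) → 19
combine b(12), d(15) → 27
combine f(17), 19 → 36
combine g(26), 27 → 53
combine a(28), 36 → 64
combine 53, 64 → 117
The encoded length is the sum of every internal node's weight: 19 + 27 + 36 + 53 + 64 + 117 = 316 bits.

316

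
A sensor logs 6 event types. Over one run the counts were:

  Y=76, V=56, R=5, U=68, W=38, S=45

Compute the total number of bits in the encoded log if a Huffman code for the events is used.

Greedily combine the two least-frequent nodes:
merge R(5) and W(38): 43
merge 43 and S(45): 88
merge V(56) and U(68): 124
merge Y(76) and 88: 164
merge 124 and 164: 288
Total encoded bits = sum of merged weights = 43 + 88 + 124 + 164 + 288 = 707.

707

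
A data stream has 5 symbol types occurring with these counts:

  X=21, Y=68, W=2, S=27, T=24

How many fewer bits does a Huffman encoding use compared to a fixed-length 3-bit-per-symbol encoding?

Fixed-length: 3 bits × 142 symbols = 426 bits.
Huffman merges:
merge W(2) and X(21): 23
merge 23 and T(24): 47
merge S(27) and 47: 74
merge Y(68) and 74: 142
Huffman total = 23 + 47 + 74 + 142 = 286 bits.
Saving = 426 − 286 = 140 bits.

140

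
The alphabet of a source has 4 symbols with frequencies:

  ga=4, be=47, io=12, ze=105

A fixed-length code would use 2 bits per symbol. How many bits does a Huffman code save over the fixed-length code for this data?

Fixed-length: 2 bits × 168 symbols = 336 bits.
Huffman merges:
merge ga(4) and io(12): 16
merge 16 and be(47): 63
merge 63 and ze(105): 168
Huffman total = 16 + 63 + 168 = 247 bits.
Saving = 336 − 247 = 89 bits.

89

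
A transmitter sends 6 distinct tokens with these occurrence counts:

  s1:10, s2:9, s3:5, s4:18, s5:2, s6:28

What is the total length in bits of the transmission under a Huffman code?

165

Greedily combine the two least-frequent nodes:
merge s5(2) and s3(5): 7
merge 7 and s2(9): 16
merge s1(10) and 16: 26
merge s4(18) and 26: 44
merge s6(28) and 44: 72
Each symbol's bit-cost is frequency × depth; summing gives 165 bits (equivalently 7 + 16 + 26 + 44 + 72).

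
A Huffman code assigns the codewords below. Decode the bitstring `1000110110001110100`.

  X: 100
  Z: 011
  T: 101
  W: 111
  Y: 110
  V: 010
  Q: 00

XZZQZTQ

Read left to right; each codeword is recognised as soon as it completes (prefix code):
  100→X | 011→Z | 011→Z | 00→Q | 011→Z | 101→T | 00→Q
Decoded message: XZZQZTQ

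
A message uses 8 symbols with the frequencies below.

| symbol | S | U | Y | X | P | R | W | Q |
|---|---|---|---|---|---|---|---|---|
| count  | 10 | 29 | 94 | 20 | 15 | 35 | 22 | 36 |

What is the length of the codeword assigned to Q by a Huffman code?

3

Build the tree from the bottom:
S(10) + P(15) → 25
X(20) + W(22) → 42
25 + U(29) → 54
R(35) + Q(36) → 71
42 + 54 → 96
71 + Y(94) → 165
96 + 165 → 261
Q sits 3 levels below the root, so its codeword is 3 bits.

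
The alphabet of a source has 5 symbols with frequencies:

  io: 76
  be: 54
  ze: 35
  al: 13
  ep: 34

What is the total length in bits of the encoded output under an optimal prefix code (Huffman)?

471

Merge the two smallest weights repeatedly:
merge al(13) and ep(34): 47
merge ze(35) and 47: 82
merge be(54) and io(76): 130
merge 82 and 130: 212
Total encoded bits = sum of merged weights = 47 + 82 + 130 + 212 = 471.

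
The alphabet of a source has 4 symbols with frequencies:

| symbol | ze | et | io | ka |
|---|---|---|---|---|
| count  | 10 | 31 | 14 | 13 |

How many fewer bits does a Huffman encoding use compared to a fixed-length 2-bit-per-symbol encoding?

Fixed-length: 2 bits × 68 symbols = 136 bits.
Huffman merges:
combine ze(10), ka(13) → 23
combine io(14), 23 → 37
combine et(31), 37 → 68
Huffman total = 23 + 37 + 68 = 128 bits.
Saving = 136 − 128 = 8 bits.

8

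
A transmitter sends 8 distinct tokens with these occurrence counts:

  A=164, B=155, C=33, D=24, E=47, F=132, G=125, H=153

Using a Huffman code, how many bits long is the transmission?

2341

Greedily combine the two least-frequent nodes:
D(24) + C(33) → 57
E(47) + 57 → 104
104 + G(125) → 229
F(132) + H(153) → 285
B(155) + A(164) → 319
229 + 285 → 514
319 + 514 → 833
The encoded length is the sum of every internal node's weight: 57 + 104 + 229 + 285 + 319 + 514 + 833 = 2341 bits.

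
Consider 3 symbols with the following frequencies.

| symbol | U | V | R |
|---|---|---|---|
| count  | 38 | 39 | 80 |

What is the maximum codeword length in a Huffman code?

Merge the two lowest-weight nodes at each step:
U(38) + V(39) → 77
77 + R(80) → 157
Maximum depth reached is 2.

2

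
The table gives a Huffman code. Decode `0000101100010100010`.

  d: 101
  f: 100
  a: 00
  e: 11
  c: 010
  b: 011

aadfcfc

Read left to right; each codeword is recognised as soon as it completes (prefix code):
  00→a | 00→a | 101→d | 100→f | 010→c | 100→f | 010→c
Decoded message: aadfcfc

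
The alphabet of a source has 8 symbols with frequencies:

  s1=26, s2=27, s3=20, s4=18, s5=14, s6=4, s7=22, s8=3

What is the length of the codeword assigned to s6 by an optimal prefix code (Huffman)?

5

Build the tree from the bottom:
s8(3) + s6(4) → 7
7 + s5(14) → 21
s4(18) + s3(20) → 38
21 + s7(22) → 43
s1(26) + s2(27) → 53
38 + 43 → 81
53 + 81 → 134
s6 sits 5 levels below the root, so its codeword is 5 bits.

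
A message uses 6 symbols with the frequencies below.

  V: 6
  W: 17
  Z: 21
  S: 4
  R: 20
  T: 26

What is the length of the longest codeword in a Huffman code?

Merge the two lowest-weight nodes at each step:
S(4) + V(6) → 10
10 + W(17) → 27
R(20) + Z(21) → 41
T(26) + 27 → 53
41 + 53 → 94
The rarest symbols sit at the bottom; the longest codeword is 4 bits.

4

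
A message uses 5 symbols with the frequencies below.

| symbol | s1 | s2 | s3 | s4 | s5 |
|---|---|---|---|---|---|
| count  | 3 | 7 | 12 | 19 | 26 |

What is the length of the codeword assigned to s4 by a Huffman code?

Huffman merges, smallest pair first:
merge s1(3) and s2(7): 10
merge 10 and s3(12): 22
merge s4(19) and 22: 41
merge s5(26) and 41: 67
s4 sits 2 levels below the root, so its codeword is 2 bits.

2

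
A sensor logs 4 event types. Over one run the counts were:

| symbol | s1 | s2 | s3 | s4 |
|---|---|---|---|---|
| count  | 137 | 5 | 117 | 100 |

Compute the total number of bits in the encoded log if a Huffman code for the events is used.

Build the Huffman tree bottom-up:
s2(5) + s4(100) → 105
105 + s3(117) → 222
s1(137) + 222 → 359
Total encoded bits = sum of merged weights = 105 + 222 + 359 = 686.

686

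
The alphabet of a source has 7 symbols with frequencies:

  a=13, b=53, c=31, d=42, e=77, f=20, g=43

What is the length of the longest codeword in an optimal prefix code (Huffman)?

4

Merge the two lowest-weight nodes at each step:
merge a(13) and f(20): 33
merge c(31) and 33: 64
merge d(42) and g(43): 85
merge b(53) and 64: 117
merge e(77) and 85: 162
merge 117 and 162: 279
The first pair merged (a, f) ends up deepest, at depth 4.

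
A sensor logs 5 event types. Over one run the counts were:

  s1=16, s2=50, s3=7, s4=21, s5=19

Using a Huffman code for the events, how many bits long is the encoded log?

Greedily combine the two least-frequent nodes:
merge s3(7) and s1(16): 23
merge s5(19) and s4(21): 40
merge 23 and 40: 63
merge s2(50) and 63: 113
Each symbol's bit-cost is frequency × depth; summing gives 239 bits (equivalently 23 + 40 + 63 + 113).

239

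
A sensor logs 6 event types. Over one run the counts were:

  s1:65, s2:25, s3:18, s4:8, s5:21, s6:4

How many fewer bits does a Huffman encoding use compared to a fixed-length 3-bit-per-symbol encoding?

Fixed-length: 3 bits × 141 symbols = 423 bits.
Huffman merges:
combine s6(4), s4(8) → 12
combine 12, s3(18) → 30
combine s5(21), s2(25) → 46
combine 30, 46 → 76
combine s1(65), 76 → 141
Huffman total = 12 + 30 + 46 + 76 + 141 = 305 bits.
Saving = 423 − 305 = 118 bits.

118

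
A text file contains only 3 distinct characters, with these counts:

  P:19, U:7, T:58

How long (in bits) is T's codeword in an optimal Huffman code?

Repeatedly merge the two smallest:
merge U(7) and P(19): 26
merge 26 and T(58): 84
T is merged only at the final step, so code length = 1.

1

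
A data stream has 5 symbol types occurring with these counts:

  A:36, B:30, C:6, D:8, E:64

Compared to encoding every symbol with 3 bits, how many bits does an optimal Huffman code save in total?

150

Fixed-length: 3 bits × 144 symbols = 432 bits.
Huffman merges:
combine C(6), D(8) → 14
combine 14, B(30) → 44
combine A(36), 44 → 80
combine E(64), 80 → 144
Huffman total = 14 + 44 + 80 + 144 = 282 bits.
Saving = 432 − 282 = 150 bits.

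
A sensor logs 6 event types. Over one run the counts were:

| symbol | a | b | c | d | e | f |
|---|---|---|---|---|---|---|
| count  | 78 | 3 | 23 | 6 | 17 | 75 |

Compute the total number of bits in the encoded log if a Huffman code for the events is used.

410

Build the Huffman tree bottom-up:
merge b(3) and d(6): 9
merge 9 and e(17): 26
merge c(23) and 26: 49
merge 49 and f(75): 124
merge a(78) and 124: 202
The encoded length is the sum of every internal node's weight: 9 + 26 + 49 + 124 + 202 = 410 bits.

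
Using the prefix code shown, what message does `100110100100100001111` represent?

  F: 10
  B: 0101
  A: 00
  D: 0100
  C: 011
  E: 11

FCDFDAEE

Read left to right; each codeword is recognised as soon as it completes (prefix code):
  10→F | 011→C | 0100→D | 10→F | 0100→D | 00→A | 11→E | 11→E
Decoded message: FCDFDAEE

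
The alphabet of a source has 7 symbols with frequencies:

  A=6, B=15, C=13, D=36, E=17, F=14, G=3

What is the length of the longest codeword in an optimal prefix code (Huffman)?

4

Merge the two lowest-weight nodes at each step:
G(3) + A(6) → 9
9 + C(13) → 22
F(14) + B(15) → 29
E(17) + 22 → 39
29 + D(36) → 65
39 + 65 → 104
The first pair merged (G, A) ends up deepest, at depth 4.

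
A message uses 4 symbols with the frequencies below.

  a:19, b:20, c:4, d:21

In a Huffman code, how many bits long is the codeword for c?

2

Huffman merges, smallest pair first:
merge c(4) and a(19): 23
merge b(20) and d(21): 41
merge 23 and 41: 64
c sits 2 levels below the root, so its codeword is 2 bits.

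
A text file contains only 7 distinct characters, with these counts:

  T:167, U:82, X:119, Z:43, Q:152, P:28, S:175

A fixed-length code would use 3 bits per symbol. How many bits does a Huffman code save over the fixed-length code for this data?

271

Fixed-length: 3 bits × 766 symbols = 2298 bits.
Huffman merges:
P(28) + Z(43) → 71
71 + U(82) → 153
X(119) + Q(152) → 271
153 + T(167) → 320
S(175) + 271 → 446
320 + 446 → 766
Huffman total = 71 + 153 + 271 + 320 + 446 + 766 = 2027 bits.
Saving = 2298 − 2027 = 271 bits.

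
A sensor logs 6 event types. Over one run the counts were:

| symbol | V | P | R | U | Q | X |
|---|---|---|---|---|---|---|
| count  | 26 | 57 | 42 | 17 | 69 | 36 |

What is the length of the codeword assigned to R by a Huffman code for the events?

3

Repeatedly merge the two smallest:
combine U(17), V(26) → 43
combine X(36), R(42) → 78
combine 43, P(57) → 100
combine Q(69), 78 → 147
combine 100, 147 → 247
R's leaf is at depth 3, giving a 3-bit codeword.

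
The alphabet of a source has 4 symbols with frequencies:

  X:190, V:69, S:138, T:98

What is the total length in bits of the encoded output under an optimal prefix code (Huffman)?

967

Greedily combine the two least-frequent nodes:
merge V(69) and T(98): 167
merge S(138) and 167: 305
merge X(190) and 305: 495
Total encoded bits = sum of merged weights = 167 + 305 + 495 = 967.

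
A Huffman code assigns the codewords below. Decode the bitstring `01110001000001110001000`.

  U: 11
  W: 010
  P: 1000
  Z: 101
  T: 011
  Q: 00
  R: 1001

Read left to right; each codeword is recognised as soon as it completes (prefix code):
  011→T | 1000→P | 1000→P | 00→Q | 11→U | 1000→P | 1000→P
Decoded message: TPPQUPP

TPPQUPP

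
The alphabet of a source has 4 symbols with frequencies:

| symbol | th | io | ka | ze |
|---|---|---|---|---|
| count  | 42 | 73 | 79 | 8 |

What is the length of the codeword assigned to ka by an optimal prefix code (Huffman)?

1

Huffman merges, smallest pair first:
merge ze(8) and th(42): 50
merge 50 and io(73): 123
merge ka(79) and 123: 202
ka is merged only at the final step, so code length = 1.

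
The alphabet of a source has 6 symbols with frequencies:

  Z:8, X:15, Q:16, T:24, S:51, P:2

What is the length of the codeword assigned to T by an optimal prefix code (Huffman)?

3

Build the tree from the bottom:
combine P(2), Z(8) → 10
combine 10, X(15) → 25
combine Q(16), T(24) → 40
combine 25, 40 → 65
combine S(51), 65 → 116
The subtree containing T is merged 3 times, so code length = 3.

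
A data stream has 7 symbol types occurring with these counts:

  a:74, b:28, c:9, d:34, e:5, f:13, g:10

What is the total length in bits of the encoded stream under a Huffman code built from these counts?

408

Build the Huffman tree bottom-up:
combine e(5), c(9) → 14
combine g(10), f(13) → 23
combine 14, 23 → 37
combine b(28), d(34) → 62
combine 37, 62 → 99
combine a(74), 99 → 173
The encoded length is the sum of every internal node's weight: 14 + 23 + 37 + 62 + 99 + 173 = 408 bits.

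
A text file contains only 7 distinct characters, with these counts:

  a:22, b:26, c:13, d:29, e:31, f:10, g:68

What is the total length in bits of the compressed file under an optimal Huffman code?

Merge the two smallest weights repeatedly:
combine f(10), c(13) → 23
combine a(22), 23 → 45
combine b(26), d(29) → 55
combine e(31), 45 → 76
combine 55, g(68) → 123
combine 76, 123 → 199
Total encoded bits = sum of merged weights = 23 + 45 + 55 + 76 + 123 + 199 = 521.

521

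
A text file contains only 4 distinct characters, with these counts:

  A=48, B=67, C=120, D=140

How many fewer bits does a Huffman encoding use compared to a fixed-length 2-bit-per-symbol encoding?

25

Fixed-length: 2 bits × 375 symbols = 750 bits.
Huffman merges:
A(48) + B(67) → 115
115 + C(120) → 235
D(140) + 235 → 375
Huffman total = 115 + 235 + 375 = 725 bits.
Saving = 750 − 725 = 25 bits.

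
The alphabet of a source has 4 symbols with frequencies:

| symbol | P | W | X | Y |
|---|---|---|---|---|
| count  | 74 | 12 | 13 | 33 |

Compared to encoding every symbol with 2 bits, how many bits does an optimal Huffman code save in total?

Fixed-length: 2 bits × 132 symbols = 264 bits.
Huffman merges:
merge W(12) and X(13): 25
merge 25 and Y(33): 58
merge 58 and P(74): 132
Huffman total = 25 + 58 + 132 = 215 bits.
Saving = 264 − 215 = 49 bits.

49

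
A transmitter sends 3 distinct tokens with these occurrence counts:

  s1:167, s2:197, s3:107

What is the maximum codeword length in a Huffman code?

2

Merge the two lowest-weight nodes at each step:
combine s3(107), s1(167) → 274
combine s2(197), 274 → 471
The first pair merged (s3, s1) ends up deepest, at depth 2.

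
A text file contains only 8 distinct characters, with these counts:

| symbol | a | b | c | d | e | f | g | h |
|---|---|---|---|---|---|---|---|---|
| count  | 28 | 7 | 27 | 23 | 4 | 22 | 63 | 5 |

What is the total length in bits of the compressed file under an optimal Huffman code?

471

Build the Huffman tree bottom-up:
e(4) + h(5) → 9
b(7) + 9 → 16
16 + f(22) → 38
d(23) + c(27) → 50
a(28) + 38 → 66
50 + g(63) → 113
66 + 113 → 179
Total encoded bits = sum of merged weights = 9 + 16 + 38 + 50 + 66 + 113 + 179 = 471.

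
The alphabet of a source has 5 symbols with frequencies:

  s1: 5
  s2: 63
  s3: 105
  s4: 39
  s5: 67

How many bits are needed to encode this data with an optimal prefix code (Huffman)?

602

Build the Huffman tree bottom-up:
merge s1(5) and s4(39): 44
merge 44 and s2(63): 107
merge s5(67) and s3(105): 172
merge 107 and 172: 279
The encoded length is the sum of every internal node's weight: 44 + 107 + 172 + 279 = 602 bits.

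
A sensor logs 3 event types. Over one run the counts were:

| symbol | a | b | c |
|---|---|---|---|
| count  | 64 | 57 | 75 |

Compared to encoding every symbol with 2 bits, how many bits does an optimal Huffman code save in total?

Fixed-length: 2 bits × 196 symbols = 392 bits.
Huffman merges:
b(57) + a(64) → 121
c(75) + 121 → 196
Huffman total = 121 + 196 = 317 bits.
Saving = 392 − 317 = 75 bits.

75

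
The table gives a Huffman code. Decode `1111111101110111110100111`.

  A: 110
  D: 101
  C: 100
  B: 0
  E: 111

Read left to right; each codeword is recognised as soon as it completes (prefix code):
  111→E | 111→E | 110→A | 111→E | 0→B | 111→E | 110→A | 100→C | 111→E
Decoded message: EEAEBEACE

EEAEBEACE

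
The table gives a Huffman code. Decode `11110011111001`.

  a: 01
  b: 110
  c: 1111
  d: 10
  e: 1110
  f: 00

cfcda

Read left to right; each codeword is recognised as soon as it completes (prefix code):
  1111→c | 00→f | 1111→c | 10→d | 01→a
Decoded message: cfcda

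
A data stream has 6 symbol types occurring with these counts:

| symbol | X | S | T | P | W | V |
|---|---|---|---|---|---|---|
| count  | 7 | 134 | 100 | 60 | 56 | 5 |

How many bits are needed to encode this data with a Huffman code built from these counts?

Build the Huffman tree bottom-up:
merge V(5) and X(7): 12
merge 12 and W(56): 68
merge P(60) and 68: 128
merge T(100) and 128: 228
merge S(134) and 228: 362
Total encoded bits = sum of merged weights = 12 + 68 + 128 + 228 + 362 = 798.

798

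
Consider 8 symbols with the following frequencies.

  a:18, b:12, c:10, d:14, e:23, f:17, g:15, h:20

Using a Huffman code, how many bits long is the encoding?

386

Greedily combine the two least-frequent nodes:
c(10) + b(12) → 22
d(14) + g(15) → 29
f(17) + a(18) → 35
h(20) + 22 → 42
e(23) + 29 → 52
35 + 42 → 77
52 + 77 → 129
Total encoded bits = sum of merged weights = 22 + 29 + 35 + 42 + 52 + 77 + 129 = 386.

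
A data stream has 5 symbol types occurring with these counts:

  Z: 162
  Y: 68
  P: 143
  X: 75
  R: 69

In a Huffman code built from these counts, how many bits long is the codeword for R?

3

Huffman merges, smallest pair first:
Y(68) + R(69) → 137
X(75) + 137 → 212
P(143) + Z(162) → 305
212 + 305 → 517
R sits 3 levels below the root, so its codeword is 3 bits.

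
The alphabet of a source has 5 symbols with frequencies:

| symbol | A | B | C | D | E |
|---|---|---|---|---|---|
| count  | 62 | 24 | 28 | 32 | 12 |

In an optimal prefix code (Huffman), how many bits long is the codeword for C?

3

Build the tree from the bottom:
E(12) + B(24) → 36
C(28) + D(32) → 60
36 + 60 → 96
A(62) + 96 → 158
C's leaf is at depth 3, giving a 3-bit codeword.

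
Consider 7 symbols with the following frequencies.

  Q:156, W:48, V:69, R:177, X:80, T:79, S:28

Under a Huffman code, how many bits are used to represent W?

Build the tree from the bottom:
S(28) + W(48) → 76
V(69) + 76 → 145
T(79) + X(80) → 159
145 + Q(156) → 301
159 + R(177) → 336
301 + 336 → 637
W's leaf is at depth 4, giving a 4-bit codeword.

4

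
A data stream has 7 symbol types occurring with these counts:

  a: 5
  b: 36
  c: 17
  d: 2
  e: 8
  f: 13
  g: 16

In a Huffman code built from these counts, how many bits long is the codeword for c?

Repeatedly merge the two smallest:
merge d(2) and a(5): 7
merge 7 and e(8): 15
merge f(13) and 15: 28
merge g(16) and c(17): 33
merge 28 and 33: 61
merge b(36) and 61: 97
The subtree containing c is merged 3 times, so code length = 3.

3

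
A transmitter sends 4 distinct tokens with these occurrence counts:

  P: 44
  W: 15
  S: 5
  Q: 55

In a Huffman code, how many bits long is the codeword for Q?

Repeatedly merge the two smallest:
merge S(5) and W(15): 20
merge 20 and P(44): 64
merge Q(55) and 64: 119
Q is a child of the root — depth 1, so its codeword is a single bit.

1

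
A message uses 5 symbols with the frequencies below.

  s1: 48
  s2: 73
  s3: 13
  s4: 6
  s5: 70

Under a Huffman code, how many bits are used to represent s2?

1

Repeatedly merge the two smallest:
s4(6) + s3(13) → 19
19 + s1(48) → 67
67 + s5(70) → 137
s2(73) + 137 → 210
s2 is a child of the root — depth 1, so its codeword is a single bit.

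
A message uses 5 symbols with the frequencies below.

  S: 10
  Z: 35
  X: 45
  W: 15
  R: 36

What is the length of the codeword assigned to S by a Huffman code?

Repeatedly merge the two smallest:
combine S(10), W(15) → 25
combine 25, Z(35) → 60
combine R(36), X(45) → 81
combine 60, 81 → 141
S's leaf is at depth 3, giving a 3-bit codeword.

3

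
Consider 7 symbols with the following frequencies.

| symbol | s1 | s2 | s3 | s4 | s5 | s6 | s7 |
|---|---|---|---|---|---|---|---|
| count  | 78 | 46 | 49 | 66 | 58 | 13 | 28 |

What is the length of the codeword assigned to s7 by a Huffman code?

Huffman merges, smallest pair first:
combine s6(13), s7(28) → 41
combine 41, s2(46) → 87
combine s3(49), s5(58) → 107
combine s4(66), s1(78) → 144
combine 87, 107 → 194
combine 144, 194 → 338
The subtree containing s7 is merged 4 times, so code length = 4.

4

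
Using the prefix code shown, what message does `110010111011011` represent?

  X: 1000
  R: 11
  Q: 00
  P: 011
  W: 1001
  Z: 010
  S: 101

Read left to right; each codeword is recognised as soon as it completes (prefix code):
  11→R | 00→Q | 101→S | 11→R | 011→P | 011→P
Decoded message: RQSRPP

RQSRPP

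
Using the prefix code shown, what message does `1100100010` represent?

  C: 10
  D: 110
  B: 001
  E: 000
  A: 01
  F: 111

Read left to right; each codeword is recognised as soon as it completes (prefix code):
  110→D | 01→A | 000→E | 10→C
Decoded message: DAEC

DAEC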